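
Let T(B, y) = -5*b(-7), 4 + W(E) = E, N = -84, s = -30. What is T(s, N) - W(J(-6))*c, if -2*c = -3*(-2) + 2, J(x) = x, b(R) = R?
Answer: -5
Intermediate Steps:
W(E) = -4 + E
c = -4 (c = -(-3*(-2) + 2)/2 = -(6 + 2)/2 = -½*8 = -4)
T(B, y) = 35 (T(B, y) = -5*(-7) = 35)
T(s, N) - W(J(-6))*c = 35 - (-4 - 6)*(-4) = 35 - (-10)*(-4) = 35 - 1*40 = 35 - 40 = -5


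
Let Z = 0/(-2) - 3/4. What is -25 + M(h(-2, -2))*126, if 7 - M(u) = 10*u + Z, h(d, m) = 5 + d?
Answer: -5657/2 ≈ -2828.5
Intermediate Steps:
Z = -¾ (Z = 0*(-½) - 3*¼ = 0 - ¾ = -¾ ≈ -0.75000)
M(u) = 31/4 - 10*u (M(u) = 7 - (10*u - ¾) = 7 - (-¾ + 10*u) = 7 + (¾ - 10*u) = 31/4 - 10*u)
-25 + M(h(-2, -2))*126 = -25 + (31/4 - 10*(5 - 2))*126 = -25 + (31/4 - 10*3)*126 = -25 + (31/4 - 30)*126 = -25 - 89/4*126 = -25 - 5607/2 = -5657/2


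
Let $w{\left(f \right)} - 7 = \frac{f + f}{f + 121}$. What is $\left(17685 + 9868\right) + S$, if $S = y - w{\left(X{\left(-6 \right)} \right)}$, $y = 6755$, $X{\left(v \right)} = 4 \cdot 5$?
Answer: $\frac{4836401}{141} \approx 34301.0$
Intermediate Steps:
$X{\left(v \right)} = 20$
$w{\left(f \right)} = 7 + \frac{2 f}{121 + f}$ ($w{\left(f \right)} = 7 + \frac{f + f}{f + 121} = 7 + \frac{2 f}{121 + f}$)
$S = \frac{951428}{141}$ ($S = 6755 - \frac{847 + 9 \cdot 20}{121 + 20} = 6755 - \frac{847 + 180}{141} = 6755 - \frac{1}{141} \cdot 1027 = 6755 - \frac{1027}{141} = \frac{951428}{141} \approx 6747.7$)
$\left(17685 + 9868\right) + S = \left(17685 + 9868\right) + \frac{951428}{141} = 27553 + \frac{951428}{141} = \frac{4836401}{141}$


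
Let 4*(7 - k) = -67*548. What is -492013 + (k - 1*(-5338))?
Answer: -477489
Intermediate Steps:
k = 9186 (k = 7 - (-67)*548/4 = 7 - ¼*(-36716) = 7 + 9179 = 9186)
-492013 + (k - 1*(-5338)) = -492013 + (9186 - 1*(-5338)) = -492013 + (9186 + 5338) = -492013 + 14524 = -477489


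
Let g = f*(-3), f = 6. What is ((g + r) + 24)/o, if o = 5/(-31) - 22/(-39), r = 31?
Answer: 44733/487 ≈ 91.854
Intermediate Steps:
g = -18 (g = 6*(-3) = -18)
o = 487/1209 (o = 5*(-1/31) - 22*(-1/39) = -5/31 + 22/39 = 487/1209 ≈ 0.40281)
((g + r) + 24)/o = ((-18 + 31) + 24)/(487/1209) = (13 + 24)*(1209/487) = 37*(1209/487) = 44733/487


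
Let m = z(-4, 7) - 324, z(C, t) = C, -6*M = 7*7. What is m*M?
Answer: 8036/3 ≈ 2678.7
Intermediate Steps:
M = -49/6 (M = -7*7/6 = -1/6*49 = -49/6 ≈ -8.1667)
m = -328 (m = -4 - 324 = -328)
m*M = -328*(-49/6) = 8036/3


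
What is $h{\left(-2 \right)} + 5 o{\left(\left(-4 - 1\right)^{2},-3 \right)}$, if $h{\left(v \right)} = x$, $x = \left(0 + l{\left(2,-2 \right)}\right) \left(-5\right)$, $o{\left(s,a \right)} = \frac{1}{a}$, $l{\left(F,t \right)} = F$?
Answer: $- \frac{35}{3} \approx -11.667$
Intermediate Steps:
$x = -10$ ($x = \left(0 + 2\right) \left(-5\right) = 2 \left(-5\right) = -10$)
$h{\left(v \right)} = -10$
$h{\left(-2 \right)} + 5 o{\left(\left(-4 - 1\right)^{2},-3 \right)} = -10 + \frac{5}{-3} = -10 + 5 \left(- \frac{1}{3}\right) = -10 - \frac{5}{3} = - \frac{35}{3}$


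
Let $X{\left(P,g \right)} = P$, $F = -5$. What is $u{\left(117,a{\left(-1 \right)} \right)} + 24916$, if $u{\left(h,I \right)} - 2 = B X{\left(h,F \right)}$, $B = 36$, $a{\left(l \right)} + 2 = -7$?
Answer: $29130$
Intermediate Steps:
$a{\left(l \right)} = -9$ ($a{\left(l \right)} = -2 - 7 = -9$)
$u{\left(h,I \right)} = 2 + 36 h$
$u{\left(117,a{\left(-1 \right)} \right)} + 24916 = \left(2 + 36 \cdot 117\right) + 24916 = \left(2 + 4212\right) + 24916 = 4214 + 24916 = 29130$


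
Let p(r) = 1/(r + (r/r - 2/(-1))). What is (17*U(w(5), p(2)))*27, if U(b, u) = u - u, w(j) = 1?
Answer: 0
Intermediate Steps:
p(r) = 1/(3 + r) (p(r) = 1/(r + (1 - 2*(-1))) = 1/(r + (1 + 2)) = 1/(r + 3) = 1/(3 + r))
U(b, u) = 0
(17*U(w(5), p(2)))*27 = (17*0)*27 = 0*27 = 0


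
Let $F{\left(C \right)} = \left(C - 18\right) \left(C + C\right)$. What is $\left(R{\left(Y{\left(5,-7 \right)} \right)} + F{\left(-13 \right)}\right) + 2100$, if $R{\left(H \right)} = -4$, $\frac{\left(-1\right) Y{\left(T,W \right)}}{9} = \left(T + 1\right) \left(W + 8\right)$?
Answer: $2902$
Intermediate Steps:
$Y{\left(T,W \right)} = - 9 \left(1 + T\right) \left(8 + W\right)$ ($Y{\left(T,W \right)} = - 9 \left(T + 1\right) \left(W + 8\right) = - 9 \left(1 + T\right) \left(8 + W\right)$)
$F{\left(C \right)} = 2 C \left(-18 + C\right)$ ($F{\left(C \right)} = \left(-18 + C\right) 2 C = 2 C \left(-18 + C\right)$)
$\left(R{\left(Y{\left(5,-7 \right)} \right)} + F{\left(-13 \right)}\right) + 2100 = \left(-4 + 2 \left(-13\right) \left(-18 - 13\right)\right) + 2100 = \left(-4 + 2 \left(-13\right) \left(-31\right)\right) + 2100 = \left(-4 + 806\right) + 2100 = 802 + 2100 = 2902$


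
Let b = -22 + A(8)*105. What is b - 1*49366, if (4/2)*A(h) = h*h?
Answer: -46028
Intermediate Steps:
A(h) = h**2/2 (A(h) = (h*h)/2 = h**2/2)
b = 3338 (b = -22 + ((1/2)*8**2)*105 = -22 + ((1/2)*64)*105 = -22 + 32*105 = -22 + 3360 = 3338)
b - 1*49366 = 3338 - 1*49366 = 3338 - 49366 = -46028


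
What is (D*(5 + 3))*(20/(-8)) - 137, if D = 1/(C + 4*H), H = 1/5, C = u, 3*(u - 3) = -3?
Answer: -1009/7 ≈ -144.14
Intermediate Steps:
u = 2 (u = 3 + (1/3)*(-3) = 3 - 1 = 2)
C = 2
H = 1/5 ≈ 0.20000
D = 5/14 (D = 1/(2 + 4*(1/5)) = 1/(2 + 4/5) = 1/(14/5) = 5/14 ≈ 0.35714)
(D*(5 + 3))*(20/(-8)) - 137 = (5*(5 + 3)/14)*(20/(-8)) - 137 = ((5/14)*8)*(20*(-1/8)) - 137 = (20/7)*(-5/2) - 137 = -50/7 - 137 = -1009/7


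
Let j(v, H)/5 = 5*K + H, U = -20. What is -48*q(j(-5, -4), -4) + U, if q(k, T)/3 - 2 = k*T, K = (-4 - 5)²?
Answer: 1154572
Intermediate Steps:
K = 81 (K = (-9)² = 81)
j(v, H) = 2025 + 5*H (j(v, H) = 5*(5*81 + H) = 5*(405 + H) = 2025 + 5*H)
q(k, T) = 6 + 3*T*k (q(k, T) = 6 + 3*(k*T) = 6 + 3*(T*k) = 6 + 3*T*k)
-48*q(j(-5, -4), -4) + U = -48*(6 + 3*(-4)*(2025 + 5*(-4))) - 20 = -48*(6 + 3*(-4)*(2025 - 20)) - 20 = -48*(6 + 3*(-4)*2005) - 20 = -48*(6 - 24060) - 20 = -48*(-24054) - 20 = 1154592 - 20 = 1154572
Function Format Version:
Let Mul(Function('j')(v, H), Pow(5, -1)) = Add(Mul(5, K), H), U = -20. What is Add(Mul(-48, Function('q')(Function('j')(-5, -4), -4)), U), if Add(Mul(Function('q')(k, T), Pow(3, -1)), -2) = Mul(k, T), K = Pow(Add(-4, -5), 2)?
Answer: 1154572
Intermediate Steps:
K = 81 (K = Pow(-9, 2) = 81)
Function('j')(v, H) = Add(2025, Mul(5, H)) (Function('j')(v, H) = Mul(5, Add(Mul(5, 81), H)) = Mul(5, Add(405, H)) = Add(2025, Mul(5, H)))
Function('q')(k, T) = Add(6, Mul(3, T, k)) (Function('q')(k, T) = Add(6, Mul(3, Mul(k, T))) = Add(6, Mul(3, Mul(T, k))) = Add(6, Mul(3, T, k)))
Add(Mul(-48, Function('q')(Function('j')(-5, -4), -4)), U) = Add(Mul(-48, Add(6, Mul(3, -4, Add(2025, Mul(5, -4))))), -20) = Add(Mul(-48, Add(6, Mul(3, -4, Add(2025, -20)))), -20) = Add(Mul(-48, Add(6, Mul(3, -4, 2005))), -20) = Add(Mul(-48, Add(6, -24060)), -20) = Add(Mul(-48, -24054), -20) = Add(1154592, -20) = 1154572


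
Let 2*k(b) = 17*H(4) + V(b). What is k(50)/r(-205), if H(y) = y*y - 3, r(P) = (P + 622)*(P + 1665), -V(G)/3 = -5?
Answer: 59/304410 ≈ 0.00019382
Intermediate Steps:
V(G) = 15 (V(G) = -3*(-5) = 15)
r(P) = (622 + P)*(1665 + P)
H(y) = -3 + y² (H(y) = y² - 3 = -3 + y²)
k(b) = 118 (k(b) = (17*(-3 + 4²) + 15)/2 = (17*(-3 + 16) + 15)/2 = (17*13 + 15)/2 = (221 + 15)/2 = (½)*236 = 118)
k(50)/r(-205) = 118/(1035630 + (-205)² + 2287*(-205)) = 118/(1035630 + 42025 - 468835) = 118/608820 = 118*(1/608820) = 59/304410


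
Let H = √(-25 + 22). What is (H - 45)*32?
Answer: -1440 + 32*I*√3 ≈ -1440.0 + 55.426*I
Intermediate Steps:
H = I*√3 (H = √(-3) = I*√3 ≈ 1.732*I)
(H - 45)*32 = (I*√3 - 45)*32 = (-45 + I*√3)*32 = -1440 + 32*I*√3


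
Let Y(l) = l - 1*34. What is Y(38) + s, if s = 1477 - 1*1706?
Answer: -225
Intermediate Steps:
s = -229 (s = 1477 - 1706 = -229)
Y(l) = -34 + l (Y(l) = l - 34 = -34 + l)
Y(38) + s = (-34 + 38) - 229 = 4 - 229 = -225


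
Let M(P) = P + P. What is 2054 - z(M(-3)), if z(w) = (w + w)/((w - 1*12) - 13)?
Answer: 63662/31 ≈ 2053.6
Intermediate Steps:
M(P) = 2*P
z(w) = 2*w/(-25 + w) (z(w) = (2*w)/((w - 12) - 13) = (2*w)/((-12 + w) - 13) = (2*w)/(-25 + w) = 2*w/(-25 + w))
2054 - z(M(-3)) = 2054 - 2*2*(-3)/(-25 + 2*(-3)) = 2054 - 2*(-6)/(-25 - 6) = 2054 - 2*(-6)/(-31) = 2054 - 2*(-6)*(-1)/31 = 2054 - 1*12/31 = 2054 - 12/31 = 63662/31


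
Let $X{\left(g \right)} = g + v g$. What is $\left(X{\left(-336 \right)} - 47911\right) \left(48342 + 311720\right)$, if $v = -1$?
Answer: $-17250930482$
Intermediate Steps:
$X{\left(g \right)} = 0$ ($X{\left(g \right)} = g - g = 0$)
$\left(X{\left(-336 \right)} - 47911\right) \left(48342 + 311720\right) = \left(0 - 47911\right) \left(48342 + 311720\right) = \left(-47911\right) 360062 = -17250930482$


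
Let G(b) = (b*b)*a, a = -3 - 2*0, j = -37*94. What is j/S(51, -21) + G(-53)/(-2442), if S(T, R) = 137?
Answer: -2446259/111518 ≈ -21.936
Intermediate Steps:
j = -3478
a = -3 (a = -3 + 0 = -3)
G(b) = -3*b² (G(b) = (b*b)*(-3) = b²*(-3) = -3*b²)
j/S(51, -21) + G(-53)/(-2442) = -3478/137 - 3*(-53)²/(-2442) = -3478*1/137 - 3*2809*(-1/2442) = -3478/137 - 8427*(-1/2442) = -3478/137 + 2809/814 = -2446259/111518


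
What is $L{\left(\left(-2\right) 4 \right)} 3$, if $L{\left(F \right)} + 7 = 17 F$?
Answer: $-429$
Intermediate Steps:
$L{\left(F \right)} = -7 + 17 F$
$L{\left(\left(-2\right) 4 \right)} 3 = \left(-7 + 17 \left(\left(-2\right) 4\right)\right) 3 = \left(-7 + 17 \left(-8\right)\right) 3 = \left(-7 - 136\right) 3 = \left(-143\right) 3 = -429$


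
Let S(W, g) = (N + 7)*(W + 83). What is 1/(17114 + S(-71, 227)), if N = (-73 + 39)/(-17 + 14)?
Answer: 1/17334 ≈ 5.7690e-5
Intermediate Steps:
N = 34/3 (N = -34/(-3) = -34*(-⅓) = 34/3 ≈ 11.333)
S(W, g) = 4565/3 + 55*W/3 (S(W, g) = (34/3 + 7)*(W + 83) = 55*(83 + W)/3 = 4565/3 + 55*W/3)
1/(17114 + S(-71, 227)) = 1/(17114 + (4565/3 + (55/3)*(-71))) = 1/(17114 + (4565/3 - 3905/3)) = 1/(17114 + 220) = 1/17334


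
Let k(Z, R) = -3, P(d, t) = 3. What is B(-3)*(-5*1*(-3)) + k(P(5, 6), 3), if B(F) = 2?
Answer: 27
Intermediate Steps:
B(-3)*(-5*1*(-3)) + k(P(5, 6), 3) = 2*(-5*1*(-3)) - 3 = 2*(-5*(-3)) - 3 = 2*15 - 3 = 30 - 3 = 27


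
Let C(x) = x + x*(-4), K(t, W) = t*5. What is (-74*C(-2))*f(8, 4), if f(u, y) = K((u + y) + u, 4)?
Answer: -44400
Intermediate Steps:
K(t, W) = 5*t
f(u, y) = 5*y + 10*u (f(u, y) = 5*((u + y) + u) = 5*(y + 2*u) = 5*y + 10*u)
C(x) = -3*x (C(x) = x - 4*x = -3*x)
(-74*C(-2))*f(8, 4) = (-(-222)*(-2))*(5*4 + 10*8) = (-74*6)*(20 + 80) = -444*100 = -44400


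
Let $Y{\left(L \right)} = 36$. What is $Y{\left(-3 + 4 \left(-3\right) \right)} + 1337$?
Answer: $1373$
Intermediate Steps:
$Y{\left(-3 + 4 \left(-3\right) \right)} + 1337 = 36 + 1337 = 1373$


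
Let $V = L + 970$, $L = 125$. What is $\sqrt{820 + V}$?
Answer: $\sqrt{1915} \approx 43.761$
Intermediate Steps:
$V = 1095$ ($V = 125 + 970 = 1095$)
$\sqrt{820 + V} = \sqrt{820 + 1095} = \sqrt{1915}$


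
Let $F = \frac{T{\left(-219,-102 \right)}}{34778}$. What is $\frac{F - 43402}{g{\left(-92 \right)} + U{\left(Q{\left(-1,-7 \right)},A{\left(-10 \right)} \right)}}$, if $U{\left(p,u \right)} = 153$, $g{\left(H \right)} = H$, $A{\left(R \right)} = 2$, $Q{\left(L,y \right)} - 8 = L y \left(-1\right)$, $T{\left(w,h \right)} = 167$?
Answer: $- \frac{1509434589}{2121458} \approx -711.51$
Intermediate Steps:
$Q{\left(L,y \right)} = 8 - L y$ ($Q{\left(L,y \right)} = 8 + L y \left(-1\right) = 8 - L y$)
$F = \frac{167}{34778} \approx 0.0048019$
$\frac{F - 43402}{g{\left(-92 \right)} + U{\left(Q{\left(-1,-7 \right)},A{\left(-10 \right)} \right)}} = \frac{\frac{167}{34778} - 43402}{-92 + 153} = - \frac{1509434589}{34778 \cdot 61} = \left(- \frac{1509434589}{34778}\right) \frac{1}{61} = - \frac{1509434589}{2121458}$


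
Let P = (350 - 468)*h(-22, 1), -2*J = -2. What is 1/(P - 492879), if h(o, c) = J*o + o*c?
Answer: -1/487687 ≈ -2.0505e-6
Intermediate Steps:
J = 1 (J = -1/2*(-2) = 1)
h(o, c) = o + c*o (h(o, c) = 1*o + o*c = o + c*o)
P = 5192 (P = (350 - 468)*(-22*(1 + 1)) = -(-2596)*2 = -118*(-44) = 5192)
1/(P - 492879) = 1/(5192 - 492879) = 1/(-487687) = -1/487687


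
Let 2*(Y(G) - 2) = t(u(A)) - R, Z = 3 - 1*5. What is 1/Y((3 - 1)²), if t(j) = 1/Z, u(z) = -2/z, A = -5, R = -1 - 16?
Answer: 4/41 ≈ 0.097561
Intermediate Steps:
R = -17
Z = -2 (Z = 3 - 5 = -2)
t(j) = -½ (t(j) = 1/(-2) = -½)
Y(G) = 41/4 (Y(G) = 2 + (-½ - 1*(-17))/2 = 2 + (-½ + 17)/2 = 2 + (½)*(33/2) = 2 + 33/4 = 41/4)
1/Y((3 - 1)²) = 1/(41/4) = 4/41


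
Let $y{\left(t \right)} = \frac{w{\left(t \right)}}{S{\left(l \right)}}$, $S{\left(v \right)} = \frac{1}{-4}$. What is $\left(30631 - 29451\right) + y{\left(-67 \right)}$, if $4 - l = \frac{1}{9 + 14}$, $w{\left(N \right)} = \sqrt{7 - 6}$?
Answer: $1176$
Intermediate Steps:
$w{\left(N \right)} = 1$ ($w{\left(N \right)} = \sqrt{1} = 1$)
$l = \frac{91}{23}$ ($l = 4 - \frac{1}{9 + 14} = 4 - \frac{1}{23} = \frac{91}{23} \approx 3.9565$)
$S{\left(v \right)} = - \frac{1}{4}$
$y{\left(t \right)} = -4$ ($y{\left(t \right)} = 1 \frac{1}{- \frac{1}{4}} = 1 \left(-4\right) = -4$)
$\left(30631 - 29451\right) + y{\left(-67 \right)} = \left(30631 - 29451\right) - 4 = 1180 - 4 = 1176$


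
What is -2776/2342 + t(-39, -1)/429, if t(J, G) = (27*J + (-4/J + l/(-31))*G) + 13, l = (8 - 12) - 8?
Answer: -2192963260/607352031 ≈ -3.6107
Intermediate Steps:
l = -12 (l = -4 - 8 = -12)
t(J, G) = 13 + 27*J + G*(12/31 - 4/J) (t(J, G) = (27*J + (-4/J - 12/(-31))*G) + 13 = (27*J + (-4/J - 12*(-1/31))*G) + 13 = (27*J + (-4/J + 12/31)*G) + 13 = (27*J + (12/31 - 4/J)*G) + 13 = (27*J + G*(12/31 - 4/J)) + 13 = 13 + 27*J + G*(12/31 - 4/J))
-2776/2342 + t(-39, -1)/429 = -2776/2342 + (13 + 27*(-39) + (12/31)*(-1) - 4*(-1)/(-39))/429 = -2776*1/2342 + (13 - 1053 - 12/31 - 4*(-1)*(-1/39))*(1/429) = -1388/1171 + (13 - 1053 - 12/31 - 4/39)*(1/429) = -1388/1171 - 1257952/1209*1/429 = -1388/1171 - 1257952/518661 = -2192963260/607352031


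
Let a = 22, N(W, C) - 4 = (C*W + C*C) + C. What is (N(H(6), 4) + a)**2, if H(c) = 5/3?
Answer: 24964/9 ≈ 2773.8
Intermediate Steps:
H(c) = 5/3 (H(c) = 5*(1/3) = 5/3)
N(W, C) = 4 + C + C**2 + C*W (N(W, C) = 4 + ((C*W + C*C) + C) = 4 + ((C*W + C**2) + C) = 4 + ((C**2 + C*W) + C) = 4 + (C + C**2 + C*W) = 4 + C + C**2 + C*W)
(N(H(6), 4) + a)**2 = ((4 + 4 + 4**2 + 4*(5/3)) + 22)**2 = ((4 + 4 + 16 + 20/3) + 22)**2 = (92/3 + 22)**2 = (158/3)**2 = 24964/9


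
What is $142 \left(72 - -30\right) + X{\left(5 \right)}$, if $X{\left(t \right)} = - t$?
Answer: $14479$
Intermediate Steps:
$142 \left(72 - -30\right) + X{\left(5 \right)} = 142 \left(72 - -30\right) - 5 = 142 \left(72 + 30\right) - 5 = 142 \cdot 102 - 5 = 14484 - 5 = 14479$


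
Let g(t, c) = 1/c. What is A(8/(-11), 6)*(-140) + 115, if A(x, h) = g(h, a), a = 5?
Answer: 87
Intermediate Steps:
A(x, h) = ⅕ (A(x, h) = 1/5 = ⅕)
A(8/(-11), 6)*(-140) + 115 = (⅕)*(-140) + 115 = -28 + 115 = 87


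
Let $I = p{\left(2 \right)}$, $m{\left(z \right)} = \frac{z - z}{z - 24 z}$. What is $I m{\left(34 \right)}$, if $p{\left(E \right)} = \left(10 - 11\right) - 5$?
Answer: $0$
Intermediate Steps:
$p{\left(E \right)} = -6$ ($p{\left(E \right)} = -1 - 5 = -6$)
$m{\left(z \right)} = 0$ ($m{\left(z \right)} = \frac{0}{\left(-23\right) z} = 0 \left(- \frac{1}{23 z}\right) = 0$)
$I = -6$
$I m{\left(34 \right)} = \left(-6\right) 0 = 0$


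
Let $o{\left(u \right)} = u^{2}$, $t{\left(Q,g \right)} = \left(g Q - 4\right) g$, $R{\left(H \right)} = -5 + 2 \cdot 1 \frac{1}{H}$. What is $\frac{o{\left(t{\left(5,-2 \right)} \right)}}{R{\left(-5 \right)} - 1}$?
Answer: $- \frac{245}{2} \approx -122.5$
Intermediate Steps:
$R{\left(H \right)} = -5 + \frac{2}{H}$
$t{\left(Q,g \right)} = g \left(-4 + Q g\right)$ ($t{\left(Q,g \right)} = \left(Q g - 4\right) g = \left(-4 + Q g\right) g = g \left(-4 + Q g\right)$)
$\frac{o{\left(t{\left(5,-2 \right)} \right)}}{R{\left(-5 \right)} - 1} = \frac{\left(- 2 \left(-4 + 5 \left(-2\right)\right)\right)^{2}}{\left(-5 + \frac{2}{-5}\right) - 1} = \frac{\left(- 2 \left(-4 - 10\right)\right)^{2}}{\left(-5 + 2 \left(- \frac{1}{5}\right)\right) - 1} = \frac{\left(\left(-2\right) \left(-14\right)\right)^{2}}{\left(-5 - \frac{2}{5}\right) - 1} = \frac{28^{2}}{- \frac{27}{5} - 1} = \frac{784}{- \frac{32}{5}} = 784 \left(- \frac{5}{32}\right) = - \frac{245}{2}$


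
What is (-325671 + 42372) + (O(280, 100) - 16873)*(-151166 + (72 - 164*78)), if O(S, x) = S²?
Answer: -10083697221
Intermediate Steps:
(-325671 + 42372) + (O(280, 100) - 16873)*(-151166 + (72 - 164*78)) = (-325671 + 42372) + (280² - 16873)*(-151166 + (72 - 164*78)) = -283299 + (78400 - 16873)*(-151166 + (72 - 12792)) = -283299 + 61527*(-151166 - 12720) = -283299 + 61527*(-163886) = -283299 - 10083413922 = -10083697221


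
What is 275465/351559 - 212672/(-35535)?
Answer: 84555404423/12492649065 ≈ 6.7684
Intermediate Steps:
275465/351559 - 212672/(-35535) = 275465*(1/351559) - 212672*(-1/35535) = 275465/351559 + 212672/35535 = 84555404423/12492649065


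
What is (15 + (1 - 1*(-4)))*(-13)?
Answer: -260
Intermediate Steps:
(15 + (1 - 1*(-4)))*(-13) = (15 + (1 + 4))*(-13) = (15 + 5)*(-13) = 20*(-13) = -260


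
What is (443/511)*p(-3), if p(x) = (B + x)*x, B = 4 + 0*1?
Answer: -1329/511 ≈ -2.6008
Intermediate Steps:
B = 4 (B = 4 + 0 = 4)
p(x) = x*(4 + x) (p(x) = (4 + x)*x = x*(4 + x))
(443/511)*p(-3) = (443/511)*(-3*(4 - 3)) = (443*(1/511))*(-3*1) = (443/511)*(-3) = -1329/511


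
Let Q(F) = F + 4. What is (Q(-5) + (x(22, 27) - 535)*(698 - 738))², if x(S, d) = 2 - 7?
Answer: 466516801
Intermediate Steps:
Q(F) = 4 + F
x(S, d) = -5
(Q(-5) + (x(22, 27) - 535)*(698 - 738))² = ((4 - 5) + (-5 - 535)*(698 - 738))² = (-1 - 540*(-40))² = (-1 + 21600)² = 21599² = 466516801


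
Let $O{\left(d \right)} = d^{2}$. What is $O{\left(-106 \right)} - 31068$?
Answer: $-19832$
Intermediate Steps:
$O{\left(-106 \right)} - 31068 = \left(-106\right)^{2} - 31068 = 11236 - 31068 = -19832$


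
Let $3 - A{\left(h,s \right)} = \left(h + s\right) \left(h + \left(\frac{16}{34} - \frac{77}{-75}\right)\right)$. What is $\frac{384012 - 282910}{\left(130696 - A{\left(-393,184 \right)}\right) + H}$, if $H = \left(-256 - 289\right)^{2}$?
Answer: $\frac{64452525}{324833072} \approx 0.19842$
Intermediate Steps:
$H = 297025$ ($H = \left(-545\right)^{2} = 297025$)
$A{\left(h,s \right)} = 3 - \left(\frac{1909}{1275} + h\right) \left(h + s\right)$ ($A{\left(h,s \right)} = 3 - \left(h + s\right) \left(h + \left(\frac{16}{34} - \frac{77}{-75}\right)\right) = 3 - \left(h + s\right) \left(h + \left(16 \cdot \frac{1}{34} - - \frac{77}{75}\right)\right) = 3 - \left(h + s\right) \left(h + \left(\frac{8}{17} + \frac{77}{75}\right)\right) = 3 - \left(h + s\right) \left(h + \frac{1909}{1275}\right) = 3 - \left(h + s\right) \left(\frac{1909}{1275} + h\right) = 3 - \left(\frac{1909}{1275} + h\right) \left(h + s\right)$)
$\frac{384012 - 282910}{\left(130696 - A{\left(-393,184 \right)}\right) + H} = \frac{384012 - 282910}{\left(130696 - \left(3 - \left(-393\right)^{2} - - \frac{250079}{425} - \frac{351256}{1275} - \left(-393\right) 184\right)\right) + 297025} = \frac{101102}{\left(130696 - \left(3 - 154449 + \frac{250079}{425} - \frac{351256}{1275} + 72312\right)\right) + 297025} = \frac{101102}{\left(130696 - - \frac{104321869}{1275}\right) + 297025} = \frac{101102}{\left(130696 + \frac{104321869}{1275}\right) + 297025} = \frac{101102}{\frac{270959269}{1275} + 297025} = \frac{101102}{\frac{649666144}{1275}} = 101102 \cdot \frac{1275}{649666144} = \frac{64452525}{324833072}$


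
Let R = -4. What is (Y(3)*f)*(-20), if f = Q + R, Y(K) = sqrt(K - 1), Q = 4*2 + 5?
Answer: -180*sqrt(2) ≈ -254.56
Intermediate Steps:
Q = 13 (Q = 8 + 5 = 13)
Y(K) = sqrt(-1 + K)
f = 9 (f = 13 - 4 = 9)
(Y(3)*f)*(-20) = (sqrt(-1 + 3)*9)*(-20) = (sqrt(2)*9)*(-20) = (9*sqrt(2))*(-20) = -180*sqrt(2)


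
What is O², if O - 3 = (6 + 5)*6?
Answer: 4761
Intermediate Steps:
O = 69 (O = 3 + (6 + 5)*6 = 3 + 11*6 = 3 + 66 = 69)
O² = 69² = 4761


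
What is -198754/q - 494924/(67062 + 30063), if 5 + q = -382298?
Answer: -169906947722/37131178875 ≈ -4.5759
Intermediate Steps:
q = -382303 (q = -5 - 382298 = -382303)
-198754/q - 494924/(67062 + 30063) = -198754/(-382303) - 494924/(67062 + 30063) = -198754*(-1/382303) - 494924/97125 = 198754/382303 - 494924*1/97125 = 198754/382303 - 494924/97125 = -169906947722/37131178875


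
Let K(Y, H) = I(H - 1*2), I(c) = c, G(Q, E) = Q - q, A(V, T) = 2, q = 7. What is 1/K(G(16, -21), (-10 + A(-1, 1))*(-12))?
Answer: 1/94 ≈ 0.010638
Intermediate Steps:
G(Q, E) = -7 + Q (G(Q, E) = Q - 1*7 = Q - 7 = -7 + Q)
K(Y, H) = -2 + H (K(Y, H) = H - 1*2 = H - 2 = -2 + H)
1/K(G(16, -21), (-10 + A(-1, 1))*(-12)) = 1/(-2 + (-10 + 2)*(-12)) = 1/(-2 - 8*(-12)) = 1/(-2 + 96) = 1/94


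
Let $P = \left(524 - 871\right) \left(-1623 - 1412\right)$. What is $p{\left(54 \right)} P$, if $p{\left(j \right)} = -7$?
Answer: $-7372015$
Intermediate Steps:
$P = 1053145$ ($P = \left(-347\right) \left(-3035\right) = 1053145$)
$p{\left(54 \right)} P = \left(-7\right) 1053145 = -7372015$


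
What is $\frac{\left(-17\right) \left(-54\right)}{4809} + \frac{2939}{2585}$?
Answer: $\frac{5502227}{4143755} \approx 1.3278$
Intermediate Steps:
$\frac{\left(-17\right) \left(-54\right)}{4809} + \frac{2939}{2585} = 918 \cdot \frac{1}{4809} + 2939 \cdot \frac{1}{2585} = \frac{306}{1603} + \frac{2939}{2585} = \frac{5502227}{4143755}$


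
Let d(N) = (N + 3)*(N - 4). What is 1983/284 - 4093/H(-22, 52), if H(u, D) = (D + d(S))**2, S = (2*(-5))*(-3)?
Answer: 102559993/14698775 ≈ 6.9774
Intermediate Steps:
S = 30 (S = -10*(-3) = 30)
d(N) = (-4 + N)*(3 + N) (d(N) = (3 + N)*(-4 + N) = (-4 + N)*(3 + N))
H(u, D) = (858 + D)**2 (H(u, D) = (D + (-12 + 30**2 - 1*30))**2 = (D + (-12 + 900 - 30))**2 = (D + 858)**2 = (858 + D)**2)
1983/284 - 4093/H(-22, 52) = 1983/284 - 4093/(858 + 52)**2 = 1983*(1/284) - 4093/(910**2) = 1983/284 - 4093/828100 = 102559993/14698775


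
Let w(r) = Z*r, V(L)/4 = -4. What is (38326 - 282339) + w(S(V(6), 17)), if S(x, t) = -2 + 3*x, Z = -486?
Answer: -219713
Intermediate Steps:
V(L) = -16 (V(L) = 4*(-4) = -16)
w(r) = -486*r
(38326 - 282339) + w(S(V(6), 17)) = (38326 - 282339) - 486*(-2 + 3*(-16)) = -244013 - 486*(-2 - 48) = -244013 - 486*(-50) = -244013 + 24300 = -219713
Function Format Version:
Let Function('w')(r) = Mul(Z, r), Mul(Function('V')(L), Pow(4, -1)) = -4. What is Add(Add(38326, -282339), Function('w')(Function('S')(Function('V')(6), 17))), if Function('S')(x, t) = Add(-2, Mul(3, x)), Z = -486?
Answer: -219713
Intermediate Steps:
Function('V')(L) = -16 (Function('V')(L) = Mul(4, -4) = -16)
Function('w')(r) = Mul(-486, r)
Add(Add(38326, -282339), Function('w')(Function('S')(Function('V')(6), 17))) = Add(Add(38326, -282339), Mul(-486, Add(-2, Mul(3, -16)))) = Add(-244013, Mul(-486, Add(-2, -48))) = Add(-244013, Mul(-486, -50)) = Add(-244013, 24300) = -219713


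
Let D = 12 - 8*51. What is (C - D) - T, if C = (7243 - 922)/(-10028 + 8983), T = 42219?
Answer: -43711356/1045 ≈ -41829.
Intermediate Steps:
D = -396 (D = 12 - 408 = -396)
C = -6321/1045 (C = 6321/(-1045) = 6321*(-1/1045) = -6321/1045 ≈ -6.0488)
(C - D) - T = (-6321/1045 - 1*(-396)) - 1*42219 = (-6321/1045 + 396) - 42219 = 407499/1045 - 42219 = -43711356/1045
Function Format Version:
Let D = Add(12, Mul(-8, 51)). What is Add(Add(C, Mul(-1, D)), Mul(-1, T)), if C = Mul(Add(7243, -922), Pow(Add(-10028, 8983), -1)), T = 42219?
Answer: Rational(-43711356, 1045) ≈ -41829.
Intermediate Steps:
D = -396 (D = Add(12, -408) = -396)
C = Rational(-6321, 1045) (C = Mul(6321, Pow(-1045, -1)) = Mul(6321, Rational(-1, 1045)) = Rational(-6321, 1045) ≈ -6.0488)
Add(Add(C, Mul(-1, D)), Mul(-1, T)) = Add(Add(Rational(-6321, 1045), Mul(-1, -396)), Mul(-1, 42219)) = Add(Add(Rational(-6321, 1045), 396), -42219) = Add(Rational(407499, 1045), -42219) = Rational(-43711356, 1045)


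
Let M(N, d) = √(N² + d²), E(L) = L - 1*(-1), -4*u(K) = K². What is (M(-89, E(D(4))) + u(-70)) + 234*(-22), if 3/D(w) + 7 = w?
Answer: -6284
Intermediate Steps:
D(w) = 3/(-7 + w)
u(K) = -K²/4
E(L) = 1 + L (E(L) = L + 1 = 1 + L)
(M(-89, E(D(4))) + u(-70)) + 234*(-22) = (√((-89)² + (1 + 3/(-7 + 4))²) - ¼*(-70)²) + 234*(-22) = (√(7921 + (1 + 3/(-3))²) - ¼*4900) - 5148 = (√(7921 + (1 + 3*(-⅓))²) - 1225) - 5148 = (√(7921 + (1 - 1)²) - 1225) - 5148 = (√(7921 + 0²) - 1225) - 5148 = (√(7921 + 0) - 1225) - 5148 = (√7921 - 1225) - 5148 = (89 - 1225) - 5148 = -1136 - 5148 = -6284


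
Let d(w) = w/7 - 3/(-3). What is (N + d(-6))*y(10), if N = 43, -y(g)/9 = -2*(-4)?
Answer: -21744/7 ≈ -3106.3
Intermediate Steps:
y(g) = -72 (y(g) = -(-18)*(-4) = -9*8 = -72)
d(w) = 1 + w/7 (d(w) = w*(⅐) - 3*(-⅓) = w/7 + 1 = 1 + w/7)
(N + d(-6))*y(10) = (43 + (1 + (⅐)*(-6)))*(-72) = (43 + (1 - 6/7))*(-72) = (43 + ⅐)*(-72) = (302/7)*(-72) = -21744/7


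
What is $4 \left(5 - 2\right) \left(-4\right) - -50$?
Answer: $2$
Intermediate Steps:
$4 \left(5 - 2\right) \left(-4\right) - -50 = 4 \cdot 3 \left(-4\right) + 50 = 12 \left(-4\right) + 50 = -48 + 50 = 2$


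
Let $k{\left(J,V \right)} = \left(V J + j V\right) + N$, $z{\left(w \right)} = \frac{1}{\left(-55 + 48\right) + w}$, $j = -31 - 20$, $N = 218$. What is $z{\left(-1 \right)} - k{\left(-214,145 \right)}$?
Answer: $\frac{305655}{8} \approx 38207.0$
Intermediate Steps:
$j = -51$
$z{\left(w \right)} = \frac{1}{-7 + w}$
$k{\left(J,V \right)} = 218 - 51 V + J V$ ($k{\left(J,V \right)} = \left(V J - 51 V\right) + 218 = \left(J V - 51 V\right) + 218 = \left(- 51 V + J V\right) + 218 = 218 - 51 V + J V$)
$z{\left(-1 \right)} - k{\left(-214,145 \right)} = \frac{1}{-7 - 1} - \left(218 - 7395 - 31030\right) = \frac{1}{-8} - \left(218 - 7395 - 31030\right) = - \frac{1}{8} - -38207 = - \frac{1}{8} + 38207 = \frac{305655}{8}$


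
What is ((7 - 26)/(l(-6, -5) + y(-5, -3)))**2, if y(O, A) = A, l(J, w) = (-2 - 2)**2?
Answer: 361/169 ≈ 2.1361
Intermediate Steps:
l(J, w) = 16 (l(J, w) = (-4)**2 = 16)
((7 - 26)/(l(-6, -5) + y(-5, -3)))**2 = ((7 - 26)/(16 - 3))**2 = (-19/13)**2 = 361/169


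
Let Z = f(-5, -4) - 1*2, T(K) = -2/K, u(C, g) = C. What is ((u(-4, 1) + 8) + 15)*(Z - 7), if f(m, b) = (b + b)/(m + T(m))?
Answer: -3173/23 ≈ -137.96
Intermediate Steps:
f(m, b) = 2*b/(m - 2/m) (f(m, b) = (b + b)/(m - 2/m) = (2*b)/(m - 2/m) = 2*b/(m - 2/m))
Z = -6/23 (Z = 2*(-4)*(-5)/(-2 + (-5)²) - 1*2 = 2*(-4)*(-5)/(-2 + 25) - 2 = 2*(-4)*(-5)/23 - 2 = 2*(-4)*(-5)*(1/23) - 2 = 40/23 - 2 = -6/23 ≈ -0.26087)
((u(-4, 1) + 8) + 15)*(Z - 7) = ((-4 + 8) + 15)*(-6/23 - 7) = (4 + 15)*(-167/23) = 19*(-167/23) = -3173/23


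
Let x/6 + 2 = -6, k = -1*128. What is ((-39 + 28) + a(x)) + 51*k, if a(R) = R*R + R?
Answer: -4283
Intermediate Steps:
k = -128
x = -48 (x = -12 + 6*(-6) = -12 - 36 = -48)
a(R) = R + R² (a(R) = R² + R = R + R²)
((-39 + 28) + a(x)) + 51*k = ((-39 + 28) - 48*(1 - 48)) + 51*(-128) = (-11 - 48*(-47)) - 6528 = (-11 + 2256) - 6528 = 2245 - 6528 = -4283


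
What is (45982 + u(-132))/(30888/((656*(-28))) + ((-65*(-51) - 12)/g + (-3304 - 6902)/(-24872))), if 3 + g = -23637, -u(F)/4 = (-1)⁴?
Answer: -53880009276520/1653501613 ≈ -32585.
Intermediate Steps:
u(F) = -4 (u(F) = -4*(-1)⁴ = -4*1 = -4)
g = -23640 (g = -3 - 23637 = -23640)
(45982 + u(-132))/(30888/((656*(-28))) + ((-65*(-51) - 12)/g + (-3304 - 6902)/(-24872))) = (45982 - 4)/(30888/((656*(-28))) + ((-65*(-51) - 12)/(-23640) + (-3304 - 6902)/(-24872))) = 45978/(30888/(-18368) + ((3315 - 12)*(-1/23640) - 10206*(-1/24872))) = 45978/(30888*(-1/18368) + (3303*(-1/23640) + 5103/12436)) = 45978/(-3861/2296 + (-1101/7880 + 5103/12436)) = 45978/(-3861/2296 + 6629901/24498920) = 45978/(-4960504839/3515595020) = 45978*(-3515595020/4960504839) = -53880009276520/1653501613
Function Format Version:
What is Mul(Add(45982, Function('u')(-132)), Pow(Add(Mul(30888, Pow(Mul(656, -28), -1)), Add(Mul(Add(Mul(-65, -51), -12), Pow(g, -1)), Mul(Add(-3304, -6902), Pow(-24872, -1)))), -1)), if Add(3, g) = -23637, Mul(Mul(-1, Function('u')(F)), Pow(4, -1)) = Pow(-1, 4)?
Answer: Rational(-53880009276520, 1653501613) ≈ -32585.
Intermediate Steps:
Function('u')(F) = -4 (Function('u')(F) = Mul(-4, Pow(-1, 4)) = Mul(-4, 1) = -4)
g = -23640 (g = Add(-3, -23637) = -23640)
Mul(Add(45982, Function('u')(-132)), Pow(Add(Mul(30888, Pow(Mul(656, -28), -1)), Add(Mul(Add(Mul(-65, -51), -12), Pow(g, -1)), Mul(Add(-3304, -6902), Pow(-24872, -1)))), -1)) = Mul(Add(45982, -4), Pow(Add(Mul(30888, Pow(Mul(656, -28), -1)), Add(Mul(Add(Mul(-65, -51), -12), Pow(-23640, -1)), Mul(Add(-3304, -6902), Pow(-24872, -1)))), -1)) = Mul(45978, Pow(Add(Mul(30888, Pow(-18368, -1)), Add(Mul(Add(3315, -12), Rational(-1, 23640)), Mul(-10206, Rational(-1, 24872)))), -1)) = Mul(45978, Pow(Add(Mul(30888, Rational(-1, 18368)), Add(Mul(3303, Rational(-1, 23640)), Rational(5103, 12436))), -1)) = Mul(45978, Pow(Add(Rational(-3861, 2296), Add(Rational(-1101, 7880), Rational(5103, 12436))), -1)) = Mul(45978, Pow(Add(Rational(-3861, 2296), Rational(6629901, 24498920)), -1)) = Mul(45978, Pow(Rational(-4960504839, 3515595020), -1)) = Mul(45978, Rational(-3515595020, 4960504839)) = Rational(-53880009276520, 1653501613)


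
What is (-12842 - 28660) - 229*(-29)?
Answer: -34861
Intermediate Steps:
(-12842 - 28660) - 229*(-29) = -41502 + 6641 = -34861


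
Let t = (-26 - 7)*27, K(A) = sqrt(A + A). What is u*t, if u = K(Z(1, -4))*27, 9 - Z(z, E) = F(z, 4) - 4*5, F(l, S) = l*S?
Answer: -120285*sqrt(2) ≈ -1.7011e+5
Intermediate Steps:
F(l, S) = S*l
Z(z, E) = 29 - 4*z (Z(z, E) = 9 - (4*z - 4*5) = 9 - (4*z - 20) = 9 - (-20 + 4*z) = 9 + (20 - 4*z) = 29 - 4*z)
K(A) = sqrt(2)*sqrt(A) (K(A) = sqrt(2*A) = sqrt(2)*sqrt(A))
t = -891 (t = -33*27 = -891)
u = 135*sqrt(2) (u = (sqrt(2)*sqrt(29 - 4*1))*27 = (sqrt(2)*sqrt(29 - 4))*27 = (sqrt(2)*sqrt(25))*27 = (sqrt(2)*5)*27 = (5*sqrt(2))*27 = 135*sqrt(2) ≈ 190.92)
u*t = (135*sqrt(2))*(-891) = -120285*sqrt(2)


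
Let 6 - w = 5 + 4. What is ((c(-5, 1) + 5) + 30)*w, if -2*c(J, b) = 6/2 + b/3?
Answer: -100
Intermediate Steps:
c(J, b) = -3/2 - b/6 (c(J, b) = -(6/2 + b/3)/2 = -(6*(1/2) + b*(1/3))/2 = -(3 + b/3)/2 = -3/2 - b/6)
w = -3 (w = 6 - (5 + 4) = 6 - 1*9 = 6 - 9 = -3)
((c(-5, 1) + 5) + 30)*w = (((-3/2 - 1/6*1) + 5) + 30)*(-3) = (((-3/2 - 1/6) + 5) + 30)*(-3) = ((-5/3 + 5) + 30)*(-3) = (10/3 + 30)*(-3) = (100/3)*(-3) = -100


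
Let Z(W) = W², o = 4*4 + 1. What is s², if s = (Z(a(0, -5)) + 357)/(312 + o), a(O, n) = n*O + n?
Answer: 145924/108241 ≈ 1.3481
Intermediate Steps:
o = 17 (o = 16 + 1 = 17)
a(O, n) = n + O*n (a(O, n) = O*n + n = n + O*n)
s = 382/329 (s = ((-5*(1 + 0))² + 357)/(312 + 17) = ((-5*1)² + 357)/329 = ((-5)² + 357)*(1/329) = (25 + 357)*(1/329) = 382*(1/329) = 382/329 ≈ 1.1611)
s² = (382/329)² = 145924/108241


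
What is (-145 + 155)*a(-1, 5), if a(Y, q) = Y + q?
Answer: 40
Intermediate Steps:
(-145 + 155)*a(-1, 5) = (-145 + 155)*(-1 + 5) = 10*4 = 40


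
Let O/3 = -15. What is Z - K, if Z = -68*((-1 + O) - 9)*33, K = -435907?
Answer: 559327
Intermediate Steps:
O = -45 (O = 3*(-15) = -45)
Z = 123420 (Z = -68*((-1 - 45) - 9)*33 = -68*(-46 - 9)*33 = -68*(-55)*33 = 3740*33 = 123420)
Z - K = 123420 - 1*(-435907) = 123420 + 435907 = 559327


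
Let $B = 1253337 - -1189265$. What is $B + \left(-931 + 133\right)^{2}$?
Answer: $3079406$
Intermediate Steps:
$B = 2442602$ ($B = 1253337 + 1189265 = 2442602$)
$B + \left(-931 + 133\right)^{2} = 2442602 + \left(-931 + 133\right)^{2} = 2442602 + \left(-798\right)^{2} = 2442602 + 636804 = 3079406$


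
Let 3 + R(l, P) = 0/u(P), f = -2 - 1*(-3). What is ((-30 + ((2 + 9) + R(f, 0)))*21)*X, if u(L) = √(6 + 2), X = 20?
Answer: -9240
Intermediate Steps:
f = 1 (f = -2 + 3 = 1)
u(L) = 2*√2 (u(L) = √8 = 2*√2)
R(l, P) = -3 (R(l, P) = -3 + 0/((2*√2)) = -3 + 0*(√2/4) = -3 + 0 = -3)
((-30 + ((2 + 9) + R(f, 0)))*21)*X = ((-30 + ((2 + 9) - 3))*21)*20 = ((-30 + (11 - 3))*21)*20 = ((-30 + 8)*21)*20 = -22*21*20 = -462*20 = -9240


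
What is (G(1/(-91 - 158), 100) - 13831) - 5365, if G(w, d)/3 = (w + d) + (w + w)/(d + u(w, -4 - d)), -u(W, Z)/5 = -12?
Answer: -125469521/6640 ≈ -18896.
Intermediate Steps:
u(W, Z) = 60 (u(W, Z) = -5*(-12) = 60)
G(w, d) = 3*d + 3*w + 6*w/(60 + d) (G(w, d) = 3*((w + d) + (w + w)/(d + 60)) = 3*((d + w) + (2*w)/(60 + d)) = 3*((d + w) + 2*w/(60 + d)) = 3*(d + w + 2*w/(60 + d)) = 3*d + 3*w + 6*w/(60 + d))
(G(1/(-91 - 158), 100) - 13831) - 5365 = (3*(100² + 60*100 + 62/(-91 - 158) + 100/(-91 - 158))/(60 + 100) - 13831) - 5365 = (3*(10000 + 6000 + 62/(-249) + 100/(-249))/160 - 13831) - 5365 = (3*(1/160)*(10000 + 6000 + 62*(-1/249) + 100*(-1/249)) - 13831) - 5365 = (3*(1/160)*(10000 + 6000 - 62/249 - 100/249) - 13831) - 5365 = (3*(1/160)*(1327946/83) - 13831) - 5365 = (1991919/6640 - 13831) - 5365 = -89845921/6640 - 5365 = -125469521/6640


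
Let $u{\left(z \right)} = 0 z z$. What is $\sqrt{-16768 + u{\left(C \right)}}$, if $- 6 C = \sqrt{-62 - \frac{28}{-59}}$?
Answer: $8 i \sqrt{262} \approx 129.49 i$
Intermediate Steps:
$C = - \frac{11 i \sqrt{1770}}{354}$ ($C = - \frac{\sqrt{-62 - \frac{28}{-59}}}{6} = - \frac{\sqrt{-62 - - \frac{28}{59}}}{6} = - \frac{\sqrt{-62 + \frac{28}{59}}}{6} = - \frac{\sqrt{- \frac{3630}{59}}}{6} = - \frac{\frac{11}{59} i \sqrt{1770}}{6} = - \frac{11 i \sqrt{1770}}{354} \approx - 1.3073 i$)
$u{\left(z \right)} = 0$ ($u{\left(z \right)} = 0 z = 0$)
$\sqrt{-16768 + u{\left(C \right)}} = \sqrt{-16768 + 0} = \sqrt{-16768} = 8 i \sqrt{262}$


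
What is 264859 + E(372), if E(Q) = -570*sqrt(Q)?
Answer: 264859 - 1140*sqrt(93) ≈ 2.5387e+5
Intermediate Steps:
264859 + E(372) = 264859 - 1140*sqrt(93)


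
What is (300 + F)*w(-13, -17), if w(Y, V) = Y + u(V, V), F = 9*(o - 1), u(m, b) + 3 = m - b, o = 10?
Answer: -6096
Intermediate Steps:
u(m, b) = -3 + m - b (u(m, b) = -3 + (m - b) = -3 + m - b)
F = 81 (F = 9*(10 - 1) = 9*9 = 81)
w(Y, V) = -3 + Y (w(Y, V) = Y + (-3 + V - V) = Y - 3 = -3 + Y)
(300 + F)*w(-13, -17) = (300 + 81)*(-3 - 13) = 381*(-16) = -6096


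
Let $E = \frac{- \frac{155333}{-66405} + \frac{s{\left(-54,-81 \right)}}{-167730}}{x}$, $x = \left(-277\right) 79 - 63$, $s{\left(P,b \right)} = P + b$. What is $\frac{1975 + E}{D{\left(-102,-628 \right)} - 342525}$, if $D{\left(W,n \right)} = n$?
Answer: $- \frac{32184200145247249}{5591952115787893980} \approx -0.0057554$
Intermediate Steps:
$x = -21946$ ($x = -21883 - 63 = -21946$)
$E = - \frac{1737531251}{16295798421660}$ ($E = \frac{- \frac{155333}{-66405} + \frac{-54 - 81}{-167730}}{-21946} = \left(\left(-155333\right) \left(- \frac{1}{66405}\right) - - \frac{9}{11182}\right) \left(- \frac{1}{21946}\right) = \left(\frac{155333}{66405} + \frac{9}{11182}\right) \left(- \frac{1}{21946}\right) = \frac{1737531251}{742540710} \left(- \frac{1}{21946}\right) = - \frac{1737531251}{16295798421660} \approx -0.00010662$)
$\frac{1975 + E}{D{\left(-102,-628 \right)} - 342525} = \frac{1975 - \frac{1737531251}{16295798421660}}{-628 - 342525} = \frac{32184200145247249}{16295798421660 \left(-343153\right)} = \frac{32184200145247249}{16295798421660} \left(- \frac{1}{343153}\right) = - \frac{32184200145247249}{5591952115787893980}$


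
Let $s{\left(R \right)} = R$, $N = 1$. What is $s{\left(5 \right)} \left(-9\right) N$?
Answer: $-45$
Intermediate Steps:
$s{\left(5 \right)} \left(-9\right) N = 5 \left(-9\right) 1 = \left(-45\right) 1 = -45$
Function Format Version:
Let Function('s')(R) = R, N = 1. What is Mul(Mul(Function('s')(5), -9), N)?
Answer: -45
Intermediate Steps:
Mul(Mul(Function('s')(5), -9), N) = Mul(Mul(5, -9), 1) = Mul(-45, 1) = -45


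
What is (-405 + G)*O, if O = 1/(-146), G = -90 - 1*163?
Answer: 329/73 ≈ 4.5069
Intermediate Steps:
G = -253 (G = -90 - 163 = -253)
O = -1/146 ≈ -0.0068493
(-405 + G)*O = (-405 - 253)*(-1/146) = -658*(-1/146) = 329/73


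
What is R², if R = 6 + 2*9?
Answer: 576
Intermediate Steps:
R = 24 (R = 6 + 18 = 24)
R² = 24² = 576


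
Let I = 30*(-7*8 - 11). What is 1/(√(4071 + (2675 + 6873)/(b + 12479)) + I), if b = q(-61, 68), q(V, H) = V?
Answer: -1782870/3579957041 - √3203541533/3579957041 ≈ -0.00051382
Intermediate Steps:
b = -61
I = -2010 (I = 30*(-56 - 11) = 30*(-67) = -2010)
1/(√(4071 + (2675 + 6873)/(b + 12479)) + I) = 1/(√(4071 + (2675 + 6873)/(-61 + 12479)) - 2010) = 1/(√(4071 + 9548/12418) - 2010) = 1/(√(4071 + 9548*(1/12418)) - 2010) = 1/(√(4071 + 682/887) - 2010) = 1/(√(3611659/887) - 2010) = 1/(√3203541533/887 - 2010) = 1/(-2010 + √3203541533/887)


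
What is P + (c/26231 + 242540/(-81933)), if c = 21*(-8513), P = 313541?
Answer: 673836455050994/2149184523 ≈ 3.1353e+5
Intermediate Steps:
c = -178773
P + (c/26231 + 242540/(-81933)) = 313541 + (-178773/26231 + 242540/(-81933)) = 313541 + (-178773*1/26231 + 242540*(-1/81933)) = 313541 + (-178773/26231 - 242540/81933) = 313541 - 21009474949/2149184523 = 673836455050994/2149184523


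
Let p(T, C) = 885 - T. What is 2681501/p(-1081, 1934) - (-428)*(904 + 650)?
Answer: 1310291693/1966 ≈ 6.6648e+5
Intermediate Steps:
2681501/p(-1081, 1934) - (-428)*(904 + 650) = 2681501/(885 - 1*(-1081)) - (-428)*(904 + 650) = 2681501/(885 + 1081) - (-428)*1554 = 2681501/1966 - 1*(-665112) = 2681501*(1/1966) + 665112 = 2681501/1966 + 665112 = 1310291693/1966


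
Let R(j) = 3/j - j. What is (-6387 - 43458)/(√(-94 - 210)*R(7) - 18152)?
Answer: 1108363389/403647584 - 1605009*I*√19/403647584 ≈ 2.7459 - 0.017332*I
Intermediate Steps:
R(j) = -j + 3/j
(-6387 - 43458)/(√(-94 - 210)*R(7) - 18152) = (-6387 - 43458)/(√(-94 - 210)*(-1*7 + 3/7) - 18152) = -49845/(√(-304)*(-7 + 3*(⅐)) - 18152) = -49845/((4*I*√19)*(-7 + 3/7) - 18152) = -49845/((4*I*√19)*(-46/7) - 18152) = -49845/(-184*I*√19/7 - 18152) = -49845/(-18152 - 184*I*√19/7)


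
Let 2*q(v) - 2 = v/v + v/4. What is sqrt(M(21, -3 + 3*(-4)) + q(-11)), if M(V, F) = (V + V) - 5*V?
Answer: I*sqrt(1006)/4 ≈ 7.9294*I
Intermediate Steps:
q(v) = 3/2 + v/8 (q(v) = 1 + (v/v + v/4)/2 = 1 + (1 + v*(1/4))/2 = 1 + (1 + v/4)/2 = 1 + (1/2 + v/8) = 3/2 + v/8)
M(V, F) = -3*V (M(V, F) = 2*V - 5*V = -3*V)
sqrt(M(21, -3 + 3*(-4)) + q(-11)) = sqrt(-3*21 + (3/2 + (1/8)*(-11))) = sqrt(-63 + (3/2 - 11/8)) = sqrt(-63 + 1/8) = sqrt(-503/8) = I*sqrt(1006)/4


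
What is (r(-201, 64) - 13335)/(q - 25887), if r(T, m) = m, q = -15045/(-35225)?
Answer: 93494195/182370906 ≈ 0.51266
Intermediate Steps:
q = 3009/7045 (q = -15045*(-1/35225) = 3009/7045 ≈ 0.42711)
(r(-201, 64) - 13335)/(q - 25887) = (64 - 13335)/(3009/7045 - 25887) = -13271/(-182370906/7045) = -13271*(-7045/182370906) = 93494195/182370906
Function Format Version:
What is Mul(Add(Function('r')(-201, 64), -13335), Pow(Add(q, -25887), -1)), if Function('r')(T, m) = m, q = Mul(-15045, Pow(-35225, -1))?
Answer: Rational(93494195, 182370906) ≈ 0.51266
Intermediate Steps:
q = Rational(3009, 7045) (q = Mul(-15045, Rational(-1, 35225)) = Rational(3009, 7045) ≈ 0.42711)
Mul(Add(Function('r')(-201, 64), -13335), Pow(Add(q, -25887), -1)) = Mul(Add(64, -13335), Pow(Add(Rational(3009, 7045), -25887), -1)) = Mul(-13271, Pow(Rational(-182370906, 7045), -1)) = Mul(-13271, Rational(-7045, 182370906)) = Rational(93494195, 182370906)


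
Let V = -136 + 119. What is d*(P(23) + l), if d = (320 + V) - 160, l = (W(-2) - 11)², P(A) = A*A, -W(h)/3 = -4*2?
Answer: 99814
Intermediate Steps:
W(h) = 24 (W(h) = -(-12)*2 = -3*(-8) = 24)
V = -17
P(A) = A²
l = 169 (l = (24 - 11)² = 13² = 169)
d = 143 (d = (320 - 17) - 160 = 303 - 160 = 143)
d*(P(23) + l) = 143*(23² + 169) = 143*(529 + 169) = 143*698 = 99814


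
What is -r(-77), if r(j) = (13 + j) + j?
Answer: 141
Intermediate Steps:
r(j) = 13 + 2*j
-r(-77) = -(13 + 2*(-77)) = -(13 - 154) = -1*(-141) = 141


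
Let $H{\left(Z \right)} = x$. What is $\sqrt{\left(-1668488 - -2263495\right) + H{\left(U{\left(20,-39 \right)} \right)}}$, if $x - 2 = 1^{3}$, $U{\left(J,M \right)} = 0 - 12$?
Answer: $\sqrt{595010} \approx 771.37$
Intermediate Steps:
$U{\left(J,M \right)} = -12$ ($U{\left(J,M \right)} = 0 - 12 = -12$)
$x = 3$ ($x = 2 + 1^{3} = 2 + 1 = 3$)
$H{\left(Z \right)} = 3$
$\sqrt{\left(-1668488 - -2263495\right) + H{\left(U{\left(20,-39 \right)} \right)}} = \sqrt{\left(-1668488 - -2263495\right) + 3} = \sqrt{\left(-1668488 + 2263495\right) + 3} = \sqrt{595007 + 3} = \sqrt{595010}$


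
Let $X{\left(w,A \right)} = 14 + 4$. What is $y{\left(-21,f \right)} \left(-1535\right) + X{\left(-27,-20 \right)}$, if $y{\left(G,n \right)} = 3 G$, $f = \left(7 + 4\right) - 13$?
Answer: $96723$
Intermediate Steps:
$f = -2$ ($f = 11 - 13 = -2$)
$X{\left(w,A \right)} = 18$
$y{\left(-21,f \right)} \left(-1535\right) + X{\left(-27,-20 \right)} = 3 \left(-21\right) \left(-1535\right) + 18 = \left(-63\right) \left(-1535\right) + 18 = 96705 + 18 = 96723$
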